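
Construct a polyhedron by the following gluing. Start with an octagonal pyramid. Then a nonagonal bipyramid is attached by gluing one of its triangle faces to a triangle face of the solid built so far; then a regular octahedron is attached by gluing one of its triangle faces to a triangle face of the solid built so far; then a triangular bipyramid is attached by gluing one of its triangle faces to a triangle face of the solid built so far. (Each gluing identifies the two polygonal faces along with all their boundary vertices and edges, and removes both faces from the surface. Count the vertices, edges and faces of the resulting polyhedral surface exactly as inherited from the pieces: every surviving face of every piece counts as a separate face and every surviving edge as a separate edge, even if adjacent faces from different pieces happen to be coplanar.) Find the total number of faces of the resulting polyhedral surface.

An octagonal pyramid: V=9, E=16, F=9.
Attach a nonagonal bipyramid (V=11, E=27, F=18) along a 3-gon: merge 3 vertices and 3 edges, delete both glued faces → V=17, E=40, F=25.
Attach a regular octahedron (V=6, E=12, F=8) along a 3-gon: merge 3 vertices and 3 edges, delete both glued faces → V=20, E=49, F=31.
Attach a triangular bipyramid (V=5, E=9, F=6) along a 3-gon: merge 3 vertices and 3 edges, delete both glued faces → V=22, E=55, F=35.
Check: V − E + F = 22 − 55 + 35 = 2.

35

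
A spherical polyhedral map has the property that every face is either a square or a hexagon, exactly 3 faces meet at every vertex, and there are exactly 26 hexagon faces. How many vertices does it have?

60

Let x be the number of squares; then F = 26 + x.
Edge–face incidences: 2E = 6·26 + 4·x = 156 + 4x.
Every vertex has degree 3, so 3V = 2E.
Euler: V − E + F = 2 ⇒ (2E)/3 − E + (26 + x) = 2.
Multiply by 6: 2·(2E) − 3·(2E) + 6·(26 + x) = 12, i.e. 156 + 6x − (156 + 4x) = 12.
Collecting terms: 2x = 12, so x = 6.
Then 2E = 156 + 4·6 = 180, so E = 90, V = 2E/3 = 60, F = 26 + 6 = 32.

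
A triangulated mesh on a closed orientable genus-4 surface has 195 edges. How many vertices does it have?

59

χ = 2 − 2·4 = -6, and every face is a triangle so 3F = 2E.
F = 2E/3 = 130. Then V = -6 + E − F = -6 + 195 − 130 = 59.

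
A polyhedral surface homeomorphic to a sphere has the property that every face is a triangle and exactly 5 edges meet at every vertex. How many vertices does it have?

Each face has 3 edges and each edge borders two faces, so 2E = 3F.
Each vertex has degree 5, so 5V = 2E and hence V = 3F/5.
Euler: V − E + F = 2 ⇒ (3F/5) − (3F/2) + F = 2.
Multiply by 10: (6 − 15 + 10)F = 20, i.e. 1F = 20.
So F = 20, E = 3·20/2 = 30, V = 3·20/5 = 12.

12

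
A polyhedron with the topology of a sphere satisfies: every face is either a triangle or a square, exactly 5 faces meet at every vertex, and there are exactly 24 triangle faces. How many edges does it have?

40

Let x be the number of squares; then F = 24 + x.
Edge–face incidences: 2E = 3·24 + 4·x = 72 + 4x.
Every vertex has degree 5, so 5V = 2E.
Euler: V − E + F = 2 ⇒ (2E)/5 − E + (24 + x) = 2.
Multiply by 10: 2·(2E) − 5·(2E) + 10·(24 + x) = 20, i.e. 240 + 10x − 3·(72 + 4x) = 20.
Collecting terms: −2x + 24 = 20, so −2x = −4, so x = 2.
Then 2E = 72 + 4·2 = 80, so E = 40, V = 2E/5 = 16, F = 24 + 2 = 26.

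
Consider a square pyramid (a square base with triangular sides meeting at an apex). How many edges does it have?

8

A pyramid on an n-gon base has one n-gon and n triangles: V = 4 + 1 = 5, E = 2·4 = 8, F = 4 + 1 = 5.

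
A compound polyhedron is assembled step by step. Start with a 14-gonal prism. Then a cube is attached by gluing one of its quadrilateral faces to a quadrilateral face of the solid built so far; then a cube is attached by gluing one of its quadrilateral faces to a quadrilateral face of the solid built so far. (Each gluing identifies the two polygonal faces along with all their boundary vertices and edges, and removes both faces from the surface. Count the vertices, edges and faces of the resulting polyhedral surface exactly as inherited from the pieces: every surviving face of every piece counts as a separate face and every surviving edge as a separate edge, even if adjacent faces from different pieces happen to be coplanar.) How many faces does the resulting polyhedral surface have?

24

A 14-gonal prism: V=28, E=42, F=16.
Attach a cube (V=8, E=12, F=6) along a 4-gon: merge 4 vertices and 4 edges, delete both glued faces → V=32, E=50, F=20.
Attach a cube (V=8, E=12, F=6) along a 4-gon: merge 4 vertices and 4 edges, delete both glued faces → V=36, E=58, F=24.
Check: V − E + F = 36 − 58 + 24 = 2.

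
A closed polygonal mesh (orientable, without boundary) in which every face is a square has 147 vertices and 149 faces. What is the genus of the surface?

2

Every face is a square, so 2E = 4·149 = 596, giving E = 298.
χ = V − E + F = 147 − 298 + 149 = -2.
For a closed orientable surface χ = 2 − 2g, so g = (2 − (-2))/2 = 2.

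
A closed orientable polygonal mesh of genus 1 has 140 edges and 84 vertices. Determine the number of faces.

For a closed orientable surface of genus 1, χ = 2 − 2·1 = 0.
F = 0 − V + E = 0 − 84 + 140 = 56.

56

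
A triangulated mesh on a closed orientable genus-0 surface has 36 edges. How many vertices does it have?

14

χ = 2 − 2·0 = 2, and every face is a triangle so 3F = 2E.
F = 2E/3 = 24. Then V = 2 + E − F = 2 + 36 − 24 = 14.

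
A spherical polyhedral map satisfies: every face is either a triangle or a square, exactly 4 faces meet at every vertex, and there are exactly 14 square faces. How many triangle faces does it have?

Let x be the number of triangles; then F = 14 + x.
Edge–face incidences: 2E = 4·14 + 3·x = 56 + 3x.
Every vertex has degree 4, so 4V = 2E.
Euler: V − E + F = 2 ⇒ (2E)/4 − E + (14 + x) = 2.
Multiply by 8: 2·(2E) − 4·(2E) + 8·(14 + x) = 16, i.e. 112 + 8x − 2·(56 + 3x) = 16.
Collecting terms: 2x = 16, so x = 8.
Then 2E = 56 + 3·8 = 80, so E = 40, V = 2E/4 = 20, F = 14 + 8 = 22.

8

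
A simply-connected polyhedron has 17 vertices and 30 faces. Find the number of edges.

Here V − E + F = 2.
E = V + F − (2) = 17 + 30 − (2) = 45.

45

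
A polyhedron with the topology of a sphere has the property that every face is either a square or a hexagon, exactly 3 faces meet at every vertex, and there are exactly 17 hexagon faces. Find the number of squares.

Let x be the number of squares; then F = 17 + x.
Edge–face incidences: 2E = 6·17 + 4·x = 102 + 4x.
Every vertex has degree 3, so 3V = 2E.
Euler: V − E + F = 2 ⇒ (2E)/3 − E + (17 + x) = 2.
Multiply by 6: 2·(2E) − 3·(2E) + 6·(17 + x) = 12, i.e. 102 + 6x − (102 + 4x) = 12.
Collecting terms: 2x = 12, so x = 6.
Then 2E = 102 + 4·6 = 126, so E = 63, V = 2E/3 = 42, F = 17 + 6 = 23.

6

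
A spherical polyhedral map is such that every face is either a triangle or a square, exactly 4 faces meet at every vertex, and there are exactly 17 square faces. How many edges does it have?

Let x be the number of triangles; then F = 17 + x.
Edge–face incidences: 2E = 4·17 + 3·x = 68 + 3x.
Every vertex has degree 4, so 4V = 2E.
Euler: V − E + F = 2 ⇒ (2E)/4 − E + (17 + x) = 2.
Multiply by 8: 2·(2E) − 4·(2E) + 8·(17 + x) = 16, i.e. 136 + 8x − 2·(68 + 3x) = 16.
Collecting terms: 2x = 16, so x = 8.
Then 2E = 68 + 3·8 = 92, so E = 46, V = 2E/4 = 23, F = 17 + 8 = 25.

46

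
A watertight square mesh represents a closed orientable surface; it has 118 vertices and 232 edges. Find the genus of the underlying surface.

Every face is a square and each edge borders two faces, so 4F = 2·232, giving F = 116.
χ = V − E + F = 118 − 232 + 116 = 2.
For a closed orientable surface χ = 2 − 2g, so g = (2 − (2))/2 = 0.

0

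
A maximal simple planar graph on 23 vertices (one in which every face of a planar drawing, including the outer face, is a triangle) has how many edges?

In a plane triangulation 3F = 2E and V − E + F = 2, so E = 3V − 6 = 3·23 − 6 = 63.

63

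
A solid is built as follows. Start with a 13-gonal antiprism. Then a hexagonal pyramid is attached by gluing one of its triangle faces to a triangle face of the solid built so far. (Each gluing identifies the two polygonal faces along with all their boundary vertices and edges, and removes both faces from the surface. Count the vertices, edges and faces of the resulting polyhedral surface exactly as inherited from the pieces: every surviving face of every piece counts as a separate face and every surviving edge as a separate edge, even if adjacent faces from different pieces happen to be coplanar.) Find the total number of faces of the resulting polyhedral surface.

A 13-gonal antiprism: V=26, E=52, F=28.
Attach a hexagonal pyramid (V=7, E=12, F=7) along a 3-gon: merge 3 vertices and 3 edges, delete both glued faces → V=30, E=61, F=33.
Check: V − E + F = 30 − 61 + 33 = 2.

33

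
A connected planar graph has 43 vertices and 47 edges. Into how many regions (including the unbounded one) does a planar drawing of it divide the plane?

6

Euler's formula for a connected plane graph: V − E + F = 2, so F = 2 − 43 + 47 = 6.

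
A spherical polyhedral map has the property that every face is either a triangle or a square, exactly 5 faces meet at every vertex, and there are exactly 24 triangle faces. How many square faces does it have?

2

Let x be the number of squares; then F = 24 + x.
Edge–face incidences: 2E = 3·24 + 4·x = 72 + 4x.
Every vertex has degree 5, so 5V = 2E.
Euler: V − E + F = 2 ⇒ (2E)/5 − E + (24 + x) = 2.
Multiply by 10: 2·(2E) − 5·(2E) + 10·(24 + x) = 20, i.e. 240 + 10x − 3·(72 + 4x) = 20.
Collecting terms: −2x + 24 = 20, so −2x = −4, so x = 2.
Then 2E = 72 + 4·2 = 80, so E = 40, V = 2E/5 = 16, F = 24 + 2 = 26.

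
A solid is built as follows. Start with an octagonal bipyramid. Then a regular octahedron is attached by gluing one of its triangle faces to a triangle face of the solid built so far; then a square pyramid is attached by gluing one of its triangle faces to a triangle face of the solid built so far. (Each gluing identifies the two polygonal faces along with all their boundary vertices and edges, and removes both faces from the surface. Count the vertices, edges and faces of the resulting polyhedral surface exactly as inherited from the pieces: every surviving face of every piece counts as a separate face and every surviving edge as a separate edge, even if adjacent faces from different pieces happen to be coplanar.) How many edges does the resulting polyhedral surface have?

An octagonal bipyramid: V=10, E=24, F=16.
Attach a regular octahedron (V=6, E=12, F=8) along a 3-gon: merge 3 vertices and 3 edges, delete both glued faces → V=13, E=33, F=22.
Attach a square pyramid (V=5, E=8, F=5) along a 3-gon: merge 3 vertices and 3 edges, delete both glued faces → V=15, E=38, F=25.
Check: V − E + F = 15 − 38 + 25 = 2.

38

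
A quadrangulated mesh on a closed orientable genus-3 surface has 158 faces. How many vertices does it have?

χ = 2 − 2·3 = -4, and every face is a square so 4F = 2E.
E = 4·158/2 = 316. Then V = -4 + E − F = -4 + 316 − 158 = 154.

154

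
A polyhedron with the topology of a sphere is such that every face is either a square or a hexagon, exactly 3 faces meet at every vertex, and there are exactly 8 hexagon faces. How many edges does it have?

Let x be the number of squares; then F = 8 + x.
Edge–face incidences: 2E = 6·8 + 4·x = 48 + 4x.
Every vertex has degree 3, so 3V = 2E.
Euler: V − E + F = 2 ⇒ (2E)/3 − E + (8 + x) = 2.
Multiply by 6: 2·(2E) − 3·(2E) + 6·(8 + x) = 12, i.e. 48 + 6x − (48 + 4x) = 12.
Collecting terms: 2x = 12, so x = 6.
Then 2E = 48 + 4·6 = 72, so E = 36, V = 2E/3 = 24, F = 8 + 6 = 14.

36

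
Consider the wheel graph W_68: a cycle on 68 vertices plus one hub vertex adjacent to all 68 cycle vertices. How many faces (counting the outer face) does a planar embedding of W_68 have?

W_68 has V = 68 + 1 = 69 vertices and E = 2·68 = 136 edges.
By Euler's formula F = 2 − V + E = 2 − 69 + 136 = 69.

69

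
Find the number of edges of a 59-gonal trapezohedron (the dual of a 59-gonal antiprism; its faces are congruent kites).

The n-trapezohedron (dual of the n-antiprism) has V = 2·59 + 2 = 120, E = 4·59 = 236, F = 2·59 = 118.
Check: V − E + F = 120 − 236 + 118 = 2.

236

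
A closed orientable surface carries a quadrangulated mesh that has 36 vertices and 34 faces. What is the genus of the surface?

0

Every face is a square, so 2E = 4·34 = 136, giving E = 68.
χ = V − E + F = 36 − 68 + 34 = 2.
For a closed orientable surface χ = 2 − 2g, so g = (2 − (2))/2 = 0.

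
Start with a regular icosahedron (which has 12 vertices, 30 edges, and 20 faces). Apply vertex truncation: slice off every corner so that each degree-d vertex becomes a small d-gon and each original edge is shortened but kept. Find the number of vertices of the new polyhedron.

Truncation replaces each original edge-end by a new vertex, so V′ = 2E = 60.
Each original edge survives, and each old vertex of degree d contributes d new edges; summing degrees gives Σd = 2E, so E′ = E + 2E = 3E = 90.
Each original face survives and each original vertex becomes one new face: F′ = F + V = 32.

60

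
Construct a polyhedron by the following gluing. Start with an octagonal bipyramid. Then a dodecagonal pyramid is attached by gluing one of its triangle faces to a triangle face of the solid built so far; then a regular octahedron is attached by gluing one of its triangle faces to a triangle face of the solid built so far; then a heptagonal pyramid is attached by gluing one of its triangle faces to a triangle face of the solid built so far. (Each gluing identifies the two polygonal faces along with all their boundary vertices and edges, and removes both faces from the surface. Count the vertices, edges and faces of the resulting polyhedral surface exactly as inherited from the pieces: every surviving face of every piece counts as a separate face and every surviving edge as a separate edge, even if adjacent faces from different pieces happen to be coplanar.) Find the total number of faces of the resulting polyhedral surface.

An octagonal bipyramid: V=10, E=24, F=16.
Attach a dodecagonal pyramid (V=13, E=24, F=13) along a 3-gon: merge 3 vertices and 3 edges, delete both glued faces → V=20, E=45, F=27.
Attach a regular octahedron (V=6, E=12, F=8) along a 3-gon: merge 3 vertices and 3 edges, delete both glued faces → V=23, E=54, F=33.
Attach a heptagonal pyramid (V=8, E=14, F=8) along a 3-gon: merge 3 vertices and 3 edges, delete both glued faces → V=28, E=65, F=39.
Check: V − E + F = 28 − 65 + 39 = 2.

39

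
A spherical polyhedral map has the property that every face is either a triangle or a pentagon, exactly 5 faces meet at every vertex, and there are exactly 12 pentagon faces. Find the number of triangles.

Let x be the number of triangles; then F = 12 + x.
Edge–face incidences: 2E = 5·12 + 3·x = 60 + 3x.
Every vertex has degree 5, so 5V = 2E.
Euler: V − E + F = 2 ⇒ (2E)/5 − E + (12 + x) = 2.
Multiply by 10: 2·(2E) − 5·(2E) + 10·(12 + x) = 20, i.e. 120 + 10x − 3·(60 + 3x) = 20.
Collecting terms: x − 60 = 20, so x = 80.
Then 2E = 60 + 3·80 = 300, so E = 150, V = 2E/5 = 60, F = 12 + 80 = 92.

80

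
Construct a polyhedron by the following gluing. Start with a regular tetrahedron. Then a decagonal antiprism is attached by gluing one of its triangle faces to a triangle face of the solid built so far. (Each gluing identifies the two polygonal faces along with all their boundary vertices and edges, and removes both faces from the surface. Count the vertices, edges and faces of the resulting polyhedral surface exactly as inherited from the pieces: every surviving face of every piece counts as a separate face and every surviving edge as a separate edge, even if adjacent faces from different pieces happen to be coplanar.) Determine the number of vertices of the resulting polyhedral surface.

A regular tetrahedron: V=4, E=6, F=4.
Attach a decagonal antiprism (V=20, E=40, F=22) along a 3-gon: merge 3 vertices and 3 edges, delete both glued faces → V=21, E=43, F=24.
Check: V − E + F = 21 − 43 + 24 = 2.

21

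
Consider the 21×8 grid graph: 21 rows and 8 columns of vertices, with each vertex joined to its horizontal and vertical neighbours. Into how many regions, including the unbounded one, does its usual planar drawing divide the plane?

141

The grid has V = 21·8 = 168 vertices and E = 21·7 + 8·20 = 307 edges.
F = 2 − V + E = 2 − 168 + 307 = 141.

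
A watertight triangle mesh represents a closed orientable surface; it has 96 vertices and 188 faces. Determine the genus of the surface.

Every face is a triangle, so 2E = 3·188 = 564, giving E = 282.
χ = V − E + F = 96 − 282 + 188 = 2.
For a closed orientable surface χ = 2 − 2g, so g = (2 − (2))/2 = 0.

0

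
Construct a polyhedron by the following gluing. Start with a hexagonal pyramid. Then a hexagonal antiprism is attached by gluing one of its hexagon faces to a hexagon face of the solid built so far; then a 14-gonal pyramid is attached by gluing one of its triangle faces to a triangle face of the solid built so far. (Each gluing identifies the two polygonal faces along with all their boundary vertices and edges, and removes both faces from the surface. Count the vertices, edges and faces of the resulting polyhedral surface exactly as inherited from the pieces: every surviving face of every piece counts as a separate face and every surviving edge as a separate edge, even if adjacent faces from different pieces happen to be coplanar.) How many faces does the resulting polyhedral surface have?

A hexagonal pyramid: V=7, E=12, F=7.
Attach a hexagonal antiprism (V=12, E=24, F=14) along a 6-gon: merge 6 vertices and 6 edges, delete both glued faces → V=13, E=30, F=19.
Attach a 14-gonal pyramid (V=15, E=28, F=15) along a 3-gon: merge 3 vertices and 3 edges, delete both glued faces → V=25, E=55, F=32.
Check: V − E + F = 25 − 55 + 32 = 2.

32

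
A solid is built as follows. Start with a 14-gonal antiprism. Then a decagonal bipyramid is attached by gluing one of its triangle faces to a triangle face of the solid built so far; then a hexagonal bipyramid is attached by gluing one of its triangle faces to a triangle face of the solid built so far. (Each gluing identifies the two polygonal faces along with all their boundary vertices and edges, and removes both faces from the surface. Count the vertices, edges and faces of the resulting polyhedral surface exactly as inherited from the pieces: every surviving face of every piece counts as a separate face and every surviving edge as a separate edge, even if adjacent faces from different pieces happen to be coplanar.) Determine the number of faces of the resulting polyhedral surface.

A 14-gonal antiprism: V=28, E=56, F=30.
Attach a decagonal bipyramid (V=12, E=30, F=20) along a 3-gon: merge 3 vertices and 3 edges, delete both glued faces → V=37, E=83, F=48.
Attach a hexagonal bipyramid (V=8, E=18, F=12) along a 3-gon: merge 3 vertices and 3 edges, delete both glued faces → V=42, E=98, F=58.
Check: V − E + F = 42 − 98 + 58 = 2.

58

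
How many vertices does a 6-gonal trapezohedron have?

14

The n-trapezohedron (dual of the n-antiprism) has V = 2·6 + 2 = 14, E = 4·6 = 24, F = 2·6 = 12.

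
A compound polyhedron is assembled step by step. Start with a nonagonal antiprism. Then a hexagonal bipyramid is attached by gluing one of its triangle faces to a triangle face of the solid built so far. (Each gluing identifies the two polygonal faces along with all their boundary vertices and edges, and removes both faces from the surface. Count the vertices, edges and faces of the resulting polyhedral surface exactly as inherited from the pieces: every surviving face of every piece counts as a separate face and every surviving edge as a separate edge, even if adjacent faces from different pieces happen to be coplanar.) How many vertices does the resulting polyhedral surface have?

23

A nonagonal antiprism: V=18, E=36, F=20.
Attach a hexagonal bipyramid (V=8, E=18, F=12) along a 3-gon: merge 3 vertices and 3 edges, delete both glued faces → V=23, E=51, F=30.
Check: V − E + F = 23 − 51 + 30 = 2.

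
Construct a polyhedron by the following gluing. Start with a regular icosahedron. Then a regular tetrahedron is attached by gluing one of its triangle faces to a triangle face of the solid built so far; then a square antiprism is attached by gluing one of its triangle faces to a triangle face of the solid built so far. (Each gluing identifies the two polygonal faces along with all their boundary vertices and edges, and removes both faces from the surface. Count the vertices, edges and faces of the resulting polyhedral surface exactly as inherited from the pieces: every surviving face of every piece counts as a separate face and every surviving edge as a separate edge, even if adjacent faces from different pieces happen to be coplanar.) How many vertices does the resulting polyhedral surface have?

18

A regular icosahedron: V=12, E=30, F=20.
Attach a regular tetrahedron (V=4, E=6, F=4) along a 3-gon: merge 3 vertices and 3 edges, delete both glued faces → V=13, E=33, F=22.
Attach a square antiprism (V=8, E=16, F=10) along a 3-gon: merge 3 vertices and 3 edges, delete both glued faces → V=18, E=46, F=30.
Check: V − E + F = 18 − 46 + 30 = 2.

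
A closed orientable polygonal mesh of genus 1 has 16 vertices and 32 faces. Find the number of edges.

48

For a closed orientable surface of genus 1, χ = 2 − 2·1 = 0.
E = V + F − (0) = 16 + 32 − (0) = 48.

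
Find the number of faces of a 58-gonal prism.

60

A prism on an n-gon has two n-gon bases and n rectangular sides: V = 2·58 = 116, E = 3·58 = 174, F = 58 + 2 = 60.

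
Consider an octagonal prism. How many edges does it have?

24

A prism on an n-gon has two n-gon bases and n rectangular sides: V = 2·8 = 16, E = 3·8 = 24, F = 8 + 2 = 10.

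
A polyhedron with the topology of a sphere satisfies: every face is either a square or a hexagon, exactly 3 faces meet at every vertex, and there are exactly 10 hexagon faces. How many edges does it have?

Let x be the number of squares; then F = 10 + x.
Edge–face incidences: 2E = 6·10 + 4·x = 60 + 4x.
Every vertex has degree 3, so 3V = 2E.
Euler: V − E + F = 2 ⇒ (2E)/3 − E + (10 + x) = 2.
Multiply by 6: 2·(2E) − 3·(2E) + 6·(10 + x) = 12, i.e. 60 + 6x − (60 + 4x) = 12.
Collecting terms: 2x = 12, so x = 6.
Then 2E = 60 + 4·6 = 84, so E = 42, V = 2E/3 = 28, F = 10 + 6 = 16.

42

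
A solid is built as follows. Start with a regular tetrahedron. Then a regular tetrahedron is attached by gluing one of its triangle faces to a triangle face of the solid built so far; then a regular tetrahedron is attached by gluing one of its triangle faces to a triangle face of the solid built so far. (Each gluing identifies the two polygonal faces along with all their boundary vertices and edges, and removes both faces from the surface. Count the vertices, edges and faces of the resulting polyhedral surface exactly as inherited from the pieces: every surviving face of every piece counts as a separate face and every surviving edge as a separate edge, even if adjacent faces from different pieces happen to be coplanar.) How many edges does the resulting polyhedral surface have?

12

A regular tetrahedron: V=4, E=6, F=4.
Attach a regular tetrahedron (V=4, E=6, F=4) along a 3-gon: merge 3 vertices and 3 edges, delete both glued faces → V=5, E=9, F=6.
Attach a regular tetrahedron (V=4, E=6, F=4) along a 3-gon: merge 3 vertices and 3 edges, delete both glued faces → V=6, E=12, F=8.
Check: V − E + F = 6 − 12 + 8 = 2.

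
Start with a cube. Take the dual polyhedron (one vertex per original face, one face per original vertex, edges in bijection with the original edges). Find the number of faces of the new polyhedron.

8

The base solid has V = 8, E = 12, F = 6.
The dual swaps V and F and preserves E: V′ = F = 6, E′ = E = 12, F′ = V = 8.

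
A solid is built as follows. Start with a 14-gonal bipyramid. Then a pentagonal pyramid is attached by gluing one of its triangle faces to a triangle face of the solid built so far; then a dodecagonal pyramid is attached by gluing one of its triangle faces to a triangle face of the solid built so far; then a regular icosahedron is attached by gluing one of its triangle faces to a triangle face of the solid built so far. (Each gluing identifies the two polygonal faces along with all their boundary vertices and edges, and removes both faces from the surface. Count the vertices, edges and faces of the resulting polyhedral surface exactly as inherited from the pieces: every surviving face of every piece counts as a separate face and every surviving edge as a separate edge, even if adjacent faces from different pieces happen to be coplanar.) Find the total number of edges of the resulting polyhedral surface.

A 14-gonal bipyramid: V=16, E=42, F=28.
Attach a pentagonal pyramid (V=6, E=10, F=6) along a 3-gon: merge 3 vertices and 3 edges, delete both glued faces → V=19, E=49, F=32.
Attach a dodecagonal pyramid (V=13, E=24, F=13) along a 3-gon: merge 3 vertices and 3 edges, delete both glued faces → V=29, E=70, F=43.
Attach a regular icosahedron (V=12, E=30, F=20) along a 3-gon: merge 3 vertices and 3 edges, delete both glued faces → V=38, E=97, F=61.
Check: V − E + F = 38 − 97 + 61 = 2.

97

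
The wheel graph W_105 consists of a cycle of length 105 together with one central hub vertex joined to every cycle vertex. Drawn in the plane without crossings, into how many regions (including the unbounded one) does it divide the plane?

W_105 has V = 105 + 1 = 106 vertices and E = 2·105 = 210 edges.
By Euler's formula F = 2 − V + E = 2 − 106 + 210 = 106.

106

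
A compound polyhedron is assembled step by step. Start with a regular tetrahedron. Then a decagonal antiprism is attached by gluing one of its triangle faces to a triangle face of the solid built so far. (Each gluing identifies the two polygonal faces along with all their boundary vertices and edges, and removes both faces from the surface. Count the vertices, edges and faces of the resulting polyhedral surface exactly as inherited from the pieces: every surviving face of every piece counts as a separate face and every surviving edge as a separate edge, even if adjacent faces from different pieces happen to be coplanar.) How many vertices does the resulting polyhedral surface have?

A regular tetrahedron: V=4, E=6, F=4.
Attach a decagonal antiprism (V=20, E=40, F=22) along a 3-gon: merge 3 vertices and 3 edges, delete both glued faces → V=21, E=43, F=24.
Check: V − E + F = 21 − 43 + 24 = 2.

21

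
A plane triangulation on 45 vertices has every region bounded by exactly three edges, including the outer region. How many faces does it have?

In a plane triangulation 3F = 2E and V − E + F = 2, so F = 2V − 4 = 2·45 − 4 = 86.

86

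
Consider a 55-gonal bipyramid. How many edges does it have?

A bipyramid over an n-gon has 2n triangular faces and n + 2 vertices: V = 55 + 2 = 57, E = 3·55 = 165, F = 2·55 = 110.
Check: V − E + F = 57 − 165 + 110 = 2.

165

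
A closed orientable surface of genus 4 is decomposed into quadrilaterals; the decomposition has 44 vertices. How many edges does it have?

χ = 2 − 2·4 = -6, and every face is a square so 4F = 2E.
V − E + F = -6 with E = 4F/2 gives 44 − (4/2 − 1)·F = -6, so F = 50 and E = 100.

100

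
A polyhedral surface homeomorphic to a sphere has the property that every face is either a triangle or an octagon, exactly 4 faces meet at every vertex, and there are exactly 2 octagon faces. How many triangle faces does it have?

Let x be the number of triangles; then F = 2 + x.
Edge–face incidences: 2E = 8·2 + 3·x = 16 + 3x.
Every vertex has degree 4, so 4V = 2E.
Euler: V − E + F = 2 ⇒ (2E)/4 − E + (2 + x) = 2.
Multiply by 8: 2·(2E) − 4·(2E) + 8·(2 + x) = 16, i.e. 16 + 8x − 2·(16 + 3x) = 16.
Collecting terms: 2x − 16 = 16, so 2x = 32, so x = 16.
Then 2E = 16 + 3·16 = 64, so E = 32, V = 2E/4 = 16, F = 2 + 16 = 18.

16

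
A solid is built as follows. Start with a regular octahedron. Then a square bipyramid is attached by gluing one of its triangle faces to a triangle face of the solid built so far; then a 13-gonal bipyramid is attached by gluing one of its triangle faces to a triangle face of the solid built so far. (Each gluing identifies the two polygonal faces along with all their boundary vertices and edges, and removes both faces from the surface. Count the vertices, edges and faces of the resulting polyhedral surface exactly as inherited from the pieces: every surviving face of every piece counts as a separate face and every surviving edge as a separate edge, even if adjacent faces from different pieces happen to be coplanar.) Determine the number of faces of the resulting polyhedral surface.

A regular octahedron: V=6, E=12, F=8.
Attach a square bipyramid (V=6, E=12, F=8) along a 3-gon: merge 3 vertices and 3 edges, delete both glued faces → V=9, E=21, F=14.
Attach a 13-gonal bipyramid (V=15, E=39, F=26) along a 3-gon: merge 3 vertices and 3 edges, delete both glued faces → V=21, E=57, F=38.
Check: V − E + F = 21 − 57 + 38 = 2.

38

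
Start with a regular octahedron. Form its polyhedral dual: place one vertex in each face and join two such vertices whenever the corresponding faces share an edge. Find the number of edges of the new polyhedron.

The base solid has V = 6, E = 12, F = 8.
The dual swaps V and F and preserves E: V′ = F = 8, E′ = E = 12, F′ = V = 6.

12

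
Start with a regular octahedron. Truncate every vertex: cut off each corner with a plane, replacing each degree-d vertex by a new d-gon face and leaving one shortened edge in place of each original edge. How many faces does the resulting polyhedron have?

14

The base solid has V = 6, E = 12, F = 8.
Truncation replaces each original edge-end by a new vertex, so V′ = 2E = 24.
Each original edge survives, and each old vertex of degree d contributes d new edges; summing degrees gives Σd = 2E, so E′ = E + 2E = 3E = 36.
Each original face survives and each original vertex becomes one new face: F′ = F + V = 14.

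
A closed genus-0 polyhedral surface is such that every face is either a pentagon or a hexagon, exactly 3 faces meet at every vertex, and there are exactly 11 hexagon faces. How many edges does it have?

63

Let x be the number of pentagons; then F = 11 + x.
Edge–face incidences: 2E = 6·11 + 5·x = 66 + 5x.
Every vertex has degree 3, so 3V = 2E.
Euler: V − E + F = 2 ⇒ (2E)/3 − E + (11 + x) = 2.
Multiply by 6: 2·(2E) − 3·(2E) + 6·(11 + x) = 12, i.e. 66 + 6x − (66 + 5x) = 12.
Collecting terms: x = 12.
Then 2E = 66 + 5·12 = 126, so E = 63, V = 2E/3 = 42, F = 11 + 12 = 23.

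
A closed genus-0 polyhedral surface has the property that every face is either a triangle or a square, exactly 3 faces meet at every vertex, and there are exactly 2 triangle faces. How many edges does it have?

Let x be the number of squares; then F = 2 + x.
Edge–face incidences: 2E = 3·2 + 4·x = 6 + 4x.
Every vertex has degree 3, so 3V = 2E.
Euler: V − E + F = 2 ⇒ (2E)/3 − E + (2 + x) = 2.
Multiply by 6: 2·(2E) − 3·(2E) + 6·(2 + x) = 12, i.e. 12 + 6x − (6 + 4x) = 12.
Collecting terms: 2x + 6 = 12, so 2x = 6, so x = 3.
Then 2E = 6 + 4·3 = 18, so E = 9, V = 2E/3 = 6, F = 2 + 3 = 5.

9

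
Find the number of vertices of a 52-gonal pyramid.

53

A pyramid on an n-gon base has one n-gon and n triangles: V = 52 + 1 = 53, E = 2·52 = 104, F = 52 + 1 = 53.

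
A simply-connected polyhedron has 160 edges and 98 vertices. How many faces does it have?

Here V − E + F = 2.
F = 2 − V + E = 2 − 98 + 160 = 64.

64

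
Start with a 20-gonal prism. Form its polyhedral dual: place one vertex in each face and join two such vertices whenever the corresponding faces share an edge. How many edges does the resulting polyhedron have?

The base solid has V = 40, E = 60, F = 22.
The dual swaps V and F and preserves E: V′ = F = 22, E′ = E = 60, F′ = V = 40.

60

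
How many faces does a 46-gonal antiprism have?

94

An antiprism on an n-gon has two n-gon caps and 2n triangles: V = 2·46 = 92, E = 4·46 = 184, F = 2·46 + 2 = 94.
Check: V − E + F = 92 − 184 + 94 = 2.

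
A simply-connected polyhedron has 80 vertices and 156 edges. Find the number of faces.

78

Here V − E + F = 2.
F = 2 − V + E = 2 − 80 + 156 = 78.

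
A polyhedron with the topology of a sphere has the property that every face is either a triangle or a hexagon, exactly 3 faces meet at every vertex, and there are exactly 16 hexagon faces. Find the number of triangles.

Let x be the number of triangles; then F = 16 + x.
Edge–face incidences: 2E = 6·16 + 3·x = 96 + 3x.
Every vertex has degree 3, so 3V = 2E.
Euler: V − E + F = 2 ⇒ (2E)/3 − E + (16 + x) = 2.
Multiply by 6: 2·(2E) − 3·(2E) + 6·(16 + x) = 12, i.e. 96 + 6x − (96 + 3x) = 12.
Collecting terms: 3x = 12, so x = 4.
Then 2E = 96 + 3·4 = 108, so E = 54, V = 2E/3 = 36, F = 16 + 4 = 20.

4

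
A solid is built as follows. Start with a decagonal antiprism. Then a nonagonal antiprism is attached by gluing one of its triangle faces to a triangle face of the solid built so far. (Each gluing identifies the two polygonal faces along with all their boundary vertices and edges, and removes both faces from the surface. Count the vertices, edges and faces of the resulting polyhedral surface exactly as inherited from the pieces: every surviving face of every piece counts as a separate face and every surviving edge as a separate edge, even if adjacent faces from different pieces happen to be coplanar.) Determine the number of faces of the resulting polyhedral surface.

40

A decagonal antiprism: V=20, E=40, F=22.
Attach a nonagonal antiprism (V=18, E=36, F=20) along a 3-gon: merge 3 vertices and 3 edges, delete both glued faces → V=35, E=73, F=40.
Check: V − E + F = 35 − 73 + 40 = 2.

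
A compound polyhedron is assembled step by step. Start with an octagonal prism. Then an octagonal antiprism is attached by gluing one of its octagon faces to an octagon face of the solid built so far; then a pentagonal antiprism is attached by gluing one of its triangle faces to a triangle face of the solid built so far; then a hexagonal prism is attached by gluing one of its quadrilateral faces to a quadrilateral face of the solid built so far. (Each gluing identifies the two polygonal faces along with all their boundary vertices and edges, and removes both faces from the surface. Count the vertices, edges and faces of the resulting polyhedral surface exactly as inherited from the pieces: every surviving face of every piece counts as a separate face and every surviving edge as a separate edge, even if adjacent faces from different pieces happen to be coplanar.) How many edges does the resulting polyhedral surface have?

79

An octagonal prism: V=16, E=24, F=10.
Attach an octagonal antiprism (V=16, E=32, F=18) along an 8-gon: merge 8 vertices and 8 edges, delete both glued faces → V=24, E=48, F=26.
Attach a pentagonal antiprism (V=10, E=20, F=12) along a 3-gon: merge 3 vertices and 3 edges, delete both glued faces → V=31, E=65, F=36.
Attach a hexagonal prism (V=12, E=18, F=8) along a 4-gon: merge 4 vertices and 4 edges, delete both glued faces → V=39, E=79, F=42.
Check: V − E + F = 39 − 79 + 42 = 2.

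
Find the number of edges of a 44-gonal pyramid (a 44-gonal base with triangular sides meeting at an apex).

A pyramid on an n-gon base has one n-gon and n triangles: V = 44 + 1 = 45, E = 2·44 = 88, F = 44 + 1 = 45.
Check: V − E + F = 45 − 88 + 45 = 2.

88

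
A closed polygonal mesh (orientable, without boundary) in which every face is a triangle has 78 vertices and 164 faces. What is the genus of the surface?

Every face is a triangle, so 2E = 3·164 = 492, giving E = 246.
χ = V − E + F = 78 − 246 + 164 = -4.
For a closed orientable surface χ = 2 − 2g, so g = (2 − (-4))/2 = 3.

3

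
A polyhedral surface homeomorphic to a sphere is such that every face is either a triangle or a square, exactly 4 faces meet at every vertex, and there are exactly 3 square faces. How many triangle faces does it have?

8

Let x be the number of triangles; then F = 3 + x.
Edge–face incidences: 2E = 4·3 + 3·x = 12 + 3x.
Every vertex has degree 4, so 4V = 2E.
Euler: V − E + F = 2 ⇒ (2E)/4 − E + (3 + x) = 2.
Multiply by 8: 2·(2E) − 4·(2E) + 8·(3 + x) = 16, i.e. 24 + 8x − 2·(12 + 3x) = 16.
Collecting terms: 2x = 16, so x = 8.
Then 2E = 12 + 3·8 = 36, so E = 18, V = 2E/4 = 9, F = 3 + 8 = 11.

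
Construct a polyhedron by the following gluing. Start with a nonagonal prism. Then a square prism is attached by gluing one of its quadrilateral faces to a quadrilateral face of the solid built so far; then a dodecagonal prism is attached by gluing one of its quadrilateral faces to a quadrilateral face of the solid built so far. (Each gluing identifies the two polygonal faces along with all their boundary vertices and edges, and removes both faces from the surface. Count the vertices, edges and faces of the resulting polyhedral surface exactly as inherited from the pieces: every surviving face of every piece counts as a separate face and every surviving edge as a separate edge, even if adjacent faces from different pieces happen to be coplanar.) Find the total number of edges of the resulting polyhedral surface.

A nonagonal prism: V=18, E=27, F=11.
Attach a square prism (V=8, E=12, F=6) along a 4-gon: merge 4 vertices and 4 edges, delete both glued faces → V=22, E=35, F=15.
Attach a dodecagonal prism (V=24, E=36, F=14) along a 4-gon: merge 4 vertices and 4 edges, delete both glued faces → V=42, E=67, F=27.
Check: V − E + F = 42 − 67 + 27 = 2.

67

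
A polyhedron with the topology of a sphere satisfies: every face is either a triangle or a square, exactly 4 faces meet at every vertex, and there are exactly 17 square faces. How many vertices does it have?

Let x be the number of triangles; then F = 17 + x.
Edge–face incidences: 2E = 4·17 + 3·x = 68 + 3x.
Every vertex has degree 4, so 4V = 2E.
Euler: V − E + F = 2 ⇒ (2E)/4 − E + (17 + x) = 2.
Multiply by 8: 2·(2E) − 4·(2E) + 8·(17 + x) = 16, i.e. 136 + 8x − 2·(68 + 3x) = 16.
Collecting terms: 2x = 16, so x = 8.
Then 2E = 68 + 3·8 = 92, so E = 46, V = 2E/4 = 23, F = 17 + 8 = 25.

23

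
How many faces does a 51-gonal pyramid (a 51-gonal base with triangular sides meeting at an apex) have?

52

A pyramid on an n-gon base has one n-gon and n triangles: V = 51 + 1 = 52, E = 2·51 = 102, F = 51 + 1 = 52.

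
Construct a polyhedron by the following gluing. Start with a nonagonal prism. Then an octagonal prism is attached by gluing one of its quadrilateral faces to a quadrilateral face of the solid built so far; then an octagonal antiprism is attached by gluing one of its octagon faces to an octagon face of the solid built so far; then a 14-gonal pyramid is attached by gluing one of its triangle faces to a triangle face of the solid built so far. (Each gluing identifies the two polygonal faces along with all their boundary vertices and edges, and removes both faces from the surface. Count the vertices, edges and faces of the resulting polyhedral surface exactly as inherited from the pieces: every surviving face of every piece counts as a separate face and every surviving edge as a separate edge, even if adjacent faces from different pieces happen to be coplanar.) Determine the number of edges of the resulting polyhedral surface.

96

A nonagonal prism: V=18, E=27, F=11.
Attach an octagonal prism (V=16, E=24, F=10) along a 4-gon: merge 4 vertices and 4 edges, delete both glued faces → V=30, E=47, F=19.
Attach an octagonal antiprism (V=16, E=32, F=18) along an 8-gon: merge 8 vertices and 8 edges, delete both glued faces → V=38, E=71, F=35.
Attach a 14-gonal pyramid (V=15, E=28, F=15) along a 3-gon: merge 3 vertices and 3 edges, delete both glued faces → V=50, E=96, F=48.
Check: V − E + F = 50 − 96 + 48 = 2.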